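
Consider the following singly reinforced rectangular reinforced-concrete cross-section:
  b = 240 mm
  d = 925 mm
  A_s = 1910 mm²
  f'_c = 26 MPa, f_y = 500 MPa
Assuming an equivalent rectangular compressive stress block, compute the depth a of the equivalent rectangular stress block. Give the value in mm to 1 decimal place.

a ≈ 180.1 mm

T = A_s f_y = 1910 × 500 = 955000 N = 955 kN.
Setting C = 0.85 f'_c a b equal to T: a = 955000/(0.85 × 26 × 240) = 180.1 mm.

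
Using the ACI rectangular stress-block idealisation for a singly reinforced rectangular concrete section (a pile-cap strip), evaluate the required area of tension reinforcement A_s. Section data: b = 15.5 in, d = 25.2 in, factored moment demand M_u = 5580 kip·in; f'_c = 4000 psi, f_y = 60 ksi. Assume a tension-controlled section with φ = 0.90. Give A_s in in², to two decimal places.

A_s ≈ 4.57 in²

M_n = M_u/φ = 5580/0.90 = 6200 kip·in.
From M_n = 0.85 f'_c a b (d − a/2):
a = d − √(d² − 2M_n/(0.85 f'_c b)) = 25.2 − √(25.2² − 2 × 6200/(0.85 × 4 × 15.5)) = 5.206 in.
A_s = 0.85 f'_c a b / f_y = 0.85 × 4 × 5.206 × 15.5 / 60 = 4.573 in².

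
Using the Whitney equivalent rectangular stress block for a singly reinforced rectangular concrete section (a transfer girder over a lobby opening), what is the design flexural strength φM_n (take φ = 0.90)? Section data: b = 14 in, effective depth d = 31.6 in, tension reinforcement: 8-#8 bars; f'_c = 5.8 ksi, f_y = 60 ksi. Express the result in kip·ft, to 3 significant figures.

A_s = 8 × 0.79 = 6.32 in².
T = A_s f_y = 6.32 × 60 = 379.2 kips.
a = T/(0.85 f'_c b) = 379.2/(0.85 × 5.8 × 14) = 5.494 in.
M_n = T(d − a/2) = 379.2 × (31.6 − 2.747) = 10941.1 kip·in = 10941.1/12 = 911.76 kip·ft.
φM_n = 0.90 × 911.76 = 820.58 kip·ft.

φM_n ≈ 821 kip·ft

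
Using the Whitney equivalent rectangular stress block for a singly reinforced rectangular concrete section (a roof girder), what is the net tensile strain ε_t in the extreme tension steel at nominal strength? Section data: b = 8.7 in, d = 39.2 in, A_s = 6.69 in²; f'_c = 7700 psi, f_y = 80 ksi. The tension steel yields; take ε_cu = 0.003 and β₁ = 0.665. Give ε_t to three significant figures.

a = A_s f_y/(0.85 f'_c b) = 9.399 in.
β₁ = 0.665, so c = a/β₁ = 9.399/0.665 = 14.134 in.
From the linear strain diagram with ε_cu = 0.003: ε_t = 0.003 (d − c)/c = 0.003 × (39.2 − 14.134)/14.134 = 0.00532.
Since ε_t ≥ 0.005, the section is tension-controlled.

ε_t ≈ 0.00532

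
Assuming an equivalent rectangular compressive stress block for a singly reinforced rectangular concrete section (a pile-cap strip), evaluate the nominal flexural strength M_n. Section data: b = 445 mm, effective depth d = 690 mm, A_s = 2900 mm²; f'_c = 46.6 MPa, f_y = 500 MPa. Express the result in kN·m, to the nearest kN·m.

T = A_s f_y = 2900 × 500 = 1450000 N = 1450 kN.
From C = T: a = T/(0.85 f'_c b) = 1450000/(0.85 × 46.6 × 445) = 82.26 mm.
M_n = T(d − a/2) = 1450 kN × (690 − 41.13) mm = 940.86 kN·m.

M_n ≈ 941 kN·m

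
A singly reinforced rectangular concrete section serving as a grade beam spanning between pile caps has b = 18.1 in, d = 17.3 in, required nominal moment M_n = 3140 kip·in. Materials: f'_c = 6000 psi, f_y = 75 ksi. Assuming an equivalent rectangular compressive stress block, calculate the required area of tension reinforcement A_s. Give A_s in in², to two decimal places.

From M_n = 0.85 f'_c a b (d − a/2):
a = d − √(d² − 2M_n/(0.85 f'_c b)) = 17.3 − √(17.3² − 2 × 3140/(0.85 × 6 × 18.1)) = 2.093 in.
A_s = 0.85 f'_c a b / f_y = 0.85 × 6 × 2.093 × 18.1 / 75 = 2.576 in².

A_s ≈ 2.58 in²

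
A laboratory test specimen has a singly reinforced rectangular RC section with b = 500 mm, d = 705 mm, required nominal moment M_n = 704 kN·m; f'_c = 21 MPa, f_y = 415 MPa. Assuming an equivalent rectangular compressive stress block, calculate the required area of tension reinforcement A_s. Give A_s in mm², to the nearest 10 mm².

With M_n = 0.85 f'_c a b (d − a/2), solve the quadratic for a:
a = d − √(d² − 2M_n/(0.85 f'_c b)) = 705 − √(705² − 2 × 704×10⁶/(0.85 × 21 × 500)) = 122.53 mm.
A_s = 0.85 f'_c a b / f_y = 0.85 × 21 × 122.53 × 500 / 415 = 2635.1 mm².

A_s ≈ 2640 mm²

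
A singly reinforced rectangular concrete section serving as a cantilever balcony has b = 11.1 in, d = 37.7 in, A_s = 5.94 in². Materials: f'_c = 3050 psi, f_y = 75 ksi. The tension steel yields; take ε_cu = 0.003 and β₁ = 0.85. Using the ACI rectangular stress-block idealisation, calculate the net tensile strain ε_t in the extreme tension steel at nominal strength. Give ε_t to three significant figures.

ε_t ≈ 0.00321

a = A_s f_y/(0.85 f'_c b) = 15.481 in.
β₁ = 0.85, so c = a/β₁ = 15.481/0.85 = 18.213 in.
From the linear strain diagram with ε_cu = 0.003: ε_t = 0.003 (d − c)/c = 0.003 × (37.7 − 18.213)/18.213 = 0.00321.
ε_t < 0.004 — the section is over-reinforced for flexure under ACI limits.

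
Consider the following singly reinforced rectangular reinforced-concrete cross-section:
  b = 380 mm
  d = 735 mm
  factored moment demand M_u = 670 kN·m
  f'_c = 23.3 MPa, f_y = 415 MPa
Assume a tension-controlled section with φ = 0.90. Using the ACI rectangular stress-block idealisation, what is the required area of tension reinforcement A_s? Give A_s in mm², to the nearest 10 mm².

A_s ≈ 2720 mm²

M_n = M_u/φ = 670/0.90 = 744.444 kN·m.
With M_n = 0.85 f'_c a b (d − a/2), solve the quadratic for a:
a = d − √(d² − 2M_n/(0.85 f'_c b)) = 735 − √(735² − 2 × 744.444×10⁶/(0.85 × 23.3 × 380)) = 149.86 mm.
A_s = 0.85 f'_c a b / f_y = 0.85 × 23.3 × 149.86 × 380 / 415 = 2717.7 mm².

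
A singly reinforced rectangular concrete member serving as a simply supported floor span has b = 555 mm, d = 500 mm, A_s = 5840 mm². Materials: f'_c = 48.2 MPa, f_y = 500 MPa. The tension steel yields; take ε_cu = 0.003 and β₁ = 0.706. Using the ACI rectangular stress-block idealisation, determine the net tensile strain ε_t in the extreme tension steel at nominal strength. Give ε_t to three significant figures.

ε_t ≈ 0.00525

a = A_s f_y/(0.85 f'_c b) = 128.42 mm.
β₁ = 0.706, so c = a/β₁ = 128.42/0.706 = 181.90 mm.
From the linear strain diagram with ε_cu = 0.003: ε_t = 0.003 (d − c)/c = 0.003 × (500 − 181.90)/181.90 = 0.00525.
Since ε_t ≥ 0.005, the section is tension-controlled.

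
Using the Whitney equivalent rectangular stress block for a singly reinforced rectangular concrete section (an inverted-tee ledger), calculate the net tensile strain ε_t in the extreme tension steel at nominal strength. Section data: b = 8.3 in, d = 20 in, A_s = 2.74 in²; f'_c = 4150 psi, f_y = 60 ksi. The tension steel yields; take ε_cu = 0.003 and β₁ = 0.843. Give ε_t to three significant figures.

a = A_s f_y/(0.85 f'_c b) = 5.615 in.
β₁ = 0.843, so c = a/β₁ = 5.615/0.843 = 6.661 in.
From the linear strain diagram with ε_cu = 0.003: ε_t = 0.003 (d − c)/c = 0.003 × (20 − 6.661)/6.661 = 0.00601.
Since ε_t ≥ 0.005, the section is tension-controlled.

ε_t ≈ 0.00601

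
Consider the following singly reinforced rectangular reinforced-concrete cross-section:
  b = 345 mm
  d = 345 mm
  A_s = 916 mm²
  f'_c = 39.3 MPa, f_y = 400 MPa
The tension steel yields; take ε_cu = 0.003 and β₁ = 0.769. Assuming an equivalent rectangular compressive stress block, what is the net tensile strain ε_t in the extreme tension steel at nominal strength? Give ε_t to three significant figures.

ε_t ≈ 0.0220

a = A_s f_y/(0.85 f'_c b) = 31.79 mm.
β₁ = 0.769, so c = a/β₁ = 31.79/0.769 = 41.34 mm.
From the linear strain diagram with ε_cu = 0.003: ε_t = 0.003 (d − c)/c = 0.003 × (345 − 41.34)/41.34 = 0.0220.
Since ε_t ≥ 0.005, the section is tension-controlled.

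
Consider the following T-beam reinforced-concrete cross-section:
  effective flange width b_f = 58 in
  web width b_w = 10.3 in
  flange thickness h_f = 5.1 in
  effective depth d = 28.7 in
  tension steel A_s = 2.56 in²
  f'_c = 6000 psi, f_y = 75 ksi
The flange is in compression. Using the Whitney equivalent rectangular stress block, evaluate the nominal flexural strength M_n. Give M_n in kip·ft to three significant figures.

M_n ≈ 454 kip·ft

Tension: T = A_s f_y = 2.56 × 75 = 192 kips.
Try a within the flange: a = T/(0.85 f'_c b_f) = 192/(0.85 × 6 × 58) = 0.649 in.
Since a = 0.649 ≤ h_f = 5.1 in, the stress block lies entirely in the flange; analyse as a rectangular beam of width b_f.
M_n = T(d − a/2) = 192 × (28.7 − 0.3245) = 5448.1 kip·in.
M_n = 5448.1/12 = 454.01 kip·ft.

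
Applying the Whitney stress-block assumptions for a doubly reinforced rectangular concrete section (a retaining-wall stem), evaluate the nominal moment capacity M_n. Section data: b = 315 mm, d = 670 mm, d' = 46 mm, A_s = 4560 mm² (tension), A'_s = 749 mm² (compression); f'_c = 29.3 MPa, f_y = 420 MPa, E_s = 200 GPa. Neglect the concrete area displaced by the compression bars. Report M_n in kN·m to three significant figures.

M_n ≈ 1110 kN·m

Assume both tension and compression steel yield.
Net tension couple steel: A_s − A'_s = 3811 mm².
a = (A_s − A'_s) f_y / (0.85 f'_c b) = 1600620/(0.85 × 29.3 × 315) = 204.03 mm.
c = a/β₁ = 204.03/0.841 = 242.60 mm; ε'_s = 0.003(c − d')/c = 0.0024 ≥ f_y/E_s = 0.0021, so compression steel does yield.
M_n = (A_s − A'_s) f_y (d − a/2) + A'_s f_y (d − d') = [1600620 × (670 − 102.015) + 314580 × (670 − 46)] × 10⁻⁶ = 909.13 + 196.30 = 1105.43 kN·m.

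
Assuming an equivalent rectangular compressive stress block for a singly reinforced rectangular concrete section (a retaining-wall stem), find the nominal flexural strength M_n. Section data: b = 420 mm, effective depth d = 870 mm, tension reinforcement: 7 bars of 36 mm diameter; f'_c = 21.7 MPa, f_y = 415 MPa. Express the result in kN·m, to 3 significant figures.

A_s = 7 × 1018 = 7126 mm².
T = A_s f_y = 7126 × 415 = 2957290 N = 2957.29 kN.
From C = T: a = T/(0.85 f'_c b) = 2957290/(0.85 × 21.7 × 420) = 381.74 mm.
M_n = T(d − a/2) = 2957.29 kN × (870 − 190.87) mm = 2008.38 kN·m.

M_n ≈ 2010 kN·m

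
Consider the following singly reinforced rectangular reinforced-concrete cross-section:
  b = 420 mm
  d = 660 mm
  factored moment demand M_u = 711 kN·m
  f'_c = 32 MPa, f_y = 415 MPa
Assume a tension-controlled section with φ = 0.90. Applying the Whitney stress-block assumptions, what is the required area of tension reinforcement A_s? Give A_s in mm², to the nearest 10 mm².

A_s ≈ 3160 mm²

M_n = M_u/φ = 711/0.90 = 790 kN·m.
With M_n = 0.85 f'_c a b (d − a/2), solve the quadratic for a:
a = d − √(d² − 2M_n/(0.85 f'_c b)) = 660 − √(660² − 2 × 790×10⁶/(0.85 × 32 × 420)) = 114.75 mm.
A_s = 0.85 f'_c a b / f_y = 0.85 × 32 × 114.75 × 420 / 415 = 3158.8 mm².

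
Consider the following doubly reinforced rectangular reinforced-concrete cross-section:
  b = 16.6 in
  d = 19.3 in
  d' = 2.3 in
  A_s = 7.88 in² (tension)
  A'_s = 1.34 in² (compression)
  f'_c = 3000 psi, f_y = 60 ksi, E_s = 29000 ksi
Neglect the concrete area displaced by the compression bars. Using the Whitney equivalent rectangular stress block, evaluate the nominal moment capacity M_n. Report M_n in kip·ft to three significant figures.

Assume both steels yield.
a = (A_s − A'_s) f_y/(0.85 f'_c b) = (7.88 − 1.34) × 60/(0.85 × 3 × 16.6) = 9.270 in.
c = a/β₁ = 9.270/0.85 = 10.906 in; ε'_s = 0.003(c − d')/c = 0.0024 ≥ ε_y = 0.0021, so the compression steel yields.
M_n = (A_s − A'_s) f_y (d − a/2) + A'_s f_y (d − d') = 392.4 × (19.3 − 4.635) + 80.4 × (19.3 − 2.3) = 5754.5 + 1366.8 = 7121.3 kip·in = 7121.3/12 = 593.44 kip·ft.

M_n ≈ 593 kip·ft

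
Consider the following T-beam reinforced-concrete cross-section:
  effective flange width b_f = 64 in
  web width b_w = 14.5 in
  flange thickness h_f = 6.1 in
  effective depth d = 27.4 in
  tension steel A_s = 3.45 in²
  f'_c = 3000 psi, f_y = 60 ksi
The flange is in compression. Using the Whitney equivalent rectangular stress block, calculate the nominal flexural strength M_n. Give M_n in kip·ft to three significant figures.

M_n ≈ 462 kip·ft

Tension: T = A_s f_y = 3.45 × 60 = 207 kips.
Try a within the flange: a = T/(0.85 f'_c b_f) = 207/(0.85 × 3 × 64) = 1.268 in.
Since a = 1.268 ≤ h_f = 6.1 in, the stress block lies entirely in the flange; analyse as a rectangular beam of width b_f.
M_n = T(d − a/2) = 207 × (27.4 − 0.634) = 5540.6 kip·in.
M_n = 5540.6/12 = 461.72 kip·ft.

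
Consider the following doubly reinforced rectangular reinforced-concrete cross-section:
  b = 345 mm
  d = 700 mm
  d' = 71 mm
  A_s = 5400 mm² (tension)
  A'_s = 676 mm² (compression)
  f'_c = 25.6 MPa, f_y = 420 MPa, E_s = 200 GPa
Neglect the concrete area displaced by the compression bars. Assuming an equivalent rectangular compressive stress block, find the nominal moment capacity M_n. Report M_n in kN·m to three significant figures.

M_n ≈ 1310 kN·m

Assume both tension and compression steel yield.
Net tension couple steel: A_s − A'_s = 4724 mm².
a = (A_s − A'_s) f_y / (0.85 f'_c b) = 1984080/(0.85 × 25.6 × 345) = 264.29 mm.
c = a/β₁ = 264.29/0.85 = 310.93 mm; ε'_s = 0.003(c − d')/c = 0.0023 ≥ f_y/E_s = 0.0021, so compression steel does yield.
M_n = (A_s − A'_s) f_y (d − a/2) + A'_s f_y (d − d') = [1984080 × (700 − 132.145) + 283920 × (700 − 71)] × 10⁻⁶ = 1126.67 + 178.59 = 1305.26 kN·m.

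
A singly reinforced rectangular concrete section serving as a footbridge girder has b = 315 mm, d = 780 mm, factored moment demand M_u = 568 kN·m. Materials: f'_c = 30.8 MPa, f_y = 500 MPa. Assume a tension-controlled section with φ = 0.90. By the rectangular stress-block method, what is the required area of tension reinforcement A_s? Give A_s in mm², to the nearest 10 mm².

A_s ≈ 1740 mm²

M_n = M_u/φ = 568/0.90 = 631.111 kN·m.
With M_n = 0.85 f'_c a b (d − a/2), solve the quadratic for a:
a = d − √(d² − 2M_n/(0.85 f'_c b)) = 780 − √(780² − 2 × 631.111×10⁶/(0.85 × 30.8 × 315)) = 105.21 mm.
A_s = 0.85 f'_c a b / f_y = 0.85 × 30.8 × 105.21 × 315 / 500 = 1735.3 mm².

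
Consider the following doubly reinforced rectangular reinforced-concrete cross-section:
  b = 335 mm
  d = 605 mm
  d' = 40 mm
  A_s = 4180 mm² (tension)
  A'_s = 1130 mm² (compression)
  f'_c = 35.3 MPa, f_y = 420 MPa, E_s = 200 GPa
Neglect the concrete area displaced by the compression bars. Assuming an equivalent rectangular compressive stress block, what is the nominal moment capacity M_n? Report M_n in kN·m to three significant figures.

M_n ≈ 962 kN·m

Assume both tension and compression steel yield.
Net tension couple steel: A_s − A'_s = 3050 mm².
a = (A_s − A'_s) f_y / (0.85 f'_c b) = 1281000/(0.85 × 35.3 × 335) = 127.44 mm.
c = a/β₁ = 127.44/0.798 = 159.70 mm; ε'_s = 0.003(c − d')/c = 0.0022 ≥ f_y/E_s = 0.0021, so compression steel does yield.
M_n = (A_s − A'_s) f_y (d − a/2) + A'_s f_y (d − d') = [1281000 × (605 − 63.72) + 474600 × (605 − 40)] × 10⁻⁶ = 693.38 + 268.15 = 961.53 kN·m.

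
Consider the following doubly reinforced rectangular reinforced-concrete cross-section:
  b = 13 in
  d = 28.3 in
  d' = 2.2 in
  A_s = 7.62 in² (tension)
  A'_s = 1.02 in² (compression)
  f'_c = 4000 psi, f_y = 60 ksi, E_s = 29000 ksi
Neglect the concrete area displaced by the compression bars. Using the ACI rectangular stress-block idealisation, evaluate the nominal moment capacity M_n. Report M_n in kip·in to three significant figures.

Assume both steels yield.
a = (A_s − A'_s) f_y/(0.85 f'_c b) = (7.62 − 1.02) × 60/(0.85 × 4 × 13) = 8.959 in.
c = a/β₁ = 8.959/0.85 = 10.540 in; ε'_s = 0.003(c − d')/c = 0.0024 ≥ ε_y = 0.0021, so the compression steel yields.
M_n = (A_s − A'_s) f_y (d − a/2) + A'_s f_y (d − d') = 396 × (28.3 − 4.4795) + 61.2 × (28.3 − 2.2) = 9432.9 + 1597.3 = 11030.2 kip·in.

M_n ≈ 11000 kip·in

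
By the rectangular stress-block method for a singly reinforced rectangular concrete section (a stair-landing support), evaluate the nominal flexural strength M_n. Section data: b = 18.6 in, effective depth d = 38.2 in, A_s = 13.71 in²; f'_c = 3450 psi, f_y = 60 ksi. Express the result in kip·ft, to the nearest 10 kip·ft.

T = A_s f_y = 13.71 × 60 = 822.6 kips.
a = T/(0.85 f'_c b) = 822.6/(0.85 × 3.45 × 18.6) = 15.081 in.
M_n = T(d − a/2) = 822.6 × (38.2 − 7.5405) = 25220.5 kip·in = 25220.5/12 = 2101.71 kip·ft.

M_n ≈ 2100 kip·ft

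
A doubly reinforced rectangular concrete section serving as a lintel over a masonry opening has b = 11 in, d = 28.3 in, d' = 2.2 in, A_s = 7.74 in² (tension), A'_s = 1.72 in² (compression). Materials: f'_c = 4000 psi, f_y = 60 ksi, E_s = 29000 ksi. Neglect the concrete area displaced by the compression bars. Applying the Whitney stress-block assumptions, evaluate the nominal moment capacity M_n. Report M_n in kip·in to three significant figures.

Assume both steels yield.
a = (A_s − A'_s) f_y/(0.85 f'_c b) = (7.74 − 1.72) × 60/(0.85 × 4 × 11) = 9.658 in.
c = a/β₁ = 9.658/0.85 = 11.362 in; ε'_s = 0.003(c − d')/c = 0.0024 ≥ ε_y = 0.0021, so the compression steel yields.
M_n = (A_s − A'_s) f_y (d − a/2) + A'_s f_y (d − d') = 361.2 × (28.3 − 4.829) + 103.2 × (28.3 − 2.2) = 8477.7 + 2693.5 = 11171.2 kip·in.

M_n ≈ 11200 kip·in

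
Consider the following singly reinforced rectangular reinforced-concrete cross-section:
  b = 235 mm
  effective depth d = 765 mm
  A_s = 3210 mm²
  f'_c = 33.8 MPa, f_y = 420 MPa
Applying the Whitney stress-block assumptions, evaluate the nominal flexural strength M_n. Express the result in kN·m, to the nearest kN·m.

M_n ≈ 897 kN·m

T = A_s f_y = 3210 × 420 = 1348200 N = 1348.2 kN.
From C = T: a = T/(0.85 f'_c b) = 1348200/(0.85 × 33.8 × 235) = 199.69 mm.
M_n = T(d − a/2) = 1348.2 kN × (765 − 99.845) mm = 896.76 kN·m.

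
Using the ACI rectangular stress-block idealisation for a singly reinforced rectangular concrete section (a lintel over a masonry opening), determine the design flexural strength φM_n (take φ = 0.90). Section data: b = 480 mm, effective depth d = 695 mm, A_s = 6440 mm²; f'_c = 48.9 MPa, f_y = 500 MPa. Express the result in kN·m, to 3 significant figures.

T = A_s f_y = 6440 × 500 = 3220000 N = 3220 kN.
From C = T: a = T/(0.85 f'_c b) = 3220000/(0.85 × 48.9 × 480) = 161.39 mm.
M_n = T(d − a/2) = 3220 kN × (695 − 80.695) mm = 1978.06 kN·m.
φM_n = 0.90 × 1978.06 = 1780.25 kN·m.

φM_n ≈ 1780 kN·m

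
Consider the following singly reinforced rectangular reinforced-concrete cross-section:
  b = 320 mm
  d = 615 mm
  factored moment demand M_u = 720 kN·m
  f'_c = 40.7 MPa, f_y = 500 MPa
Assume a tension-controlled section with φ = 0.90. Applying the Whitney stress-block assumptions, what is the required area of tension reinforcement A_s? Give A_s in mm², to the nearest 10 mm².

A_s ≈ 2910 mm²

M_n = M_u/φ = 720/0.90 = 800 kN·m.
With M_n = 0.85 f'_c a b (d − a/2), solve the quadratic for a:
a = d − √(d² − 2M_n/(0.85 f'_c b)) = 615 − √(615² − 2 × 800×10⁶/(0.85 × 40.7 × 320)) = 131.58 mm.
A_s = 0.85 f'_c a b / f_y = 0.85 × 40.7 × 131.58 × 320 / 500 = 2913.3 mm².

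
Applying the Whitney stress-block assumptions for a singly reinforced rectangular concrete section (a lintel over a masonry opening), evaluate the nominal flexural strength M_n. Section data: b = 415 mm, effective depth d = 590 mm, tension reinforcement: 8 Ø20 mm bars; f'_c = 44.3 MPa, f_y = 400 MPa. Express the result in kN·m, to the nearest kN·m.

A_s = 8 × 314 = 2512 mm².
T = A_s f_y = 2512 × 400 = 1004800 N = 1004.8 kN.
From C = T: a = T/(0.85 f'_c b) = 1004800/(0.85 × 44.3 × 415) = 64.30 mm.
M_n = T(d − a/2) = 1004.8 kN × (590 − 32.15) mm = 560.53 kN·m.

M_n ≈ 561 kN·m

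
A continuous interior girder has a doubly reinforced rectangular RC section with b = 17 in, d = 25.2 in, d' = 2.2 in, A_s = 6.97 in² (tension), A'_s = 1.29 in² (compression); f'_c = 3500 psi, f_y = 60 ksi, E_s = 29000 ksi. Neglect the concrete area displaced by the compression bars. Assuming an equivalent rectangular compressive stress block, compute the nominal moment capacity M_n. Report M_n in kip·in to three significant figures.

Assume both steels yield.
a = (A_s − A'_s) f_y/(0.85 f'_c b) = (6.97 − 1.29) × 60/(0.85 × 3.5 × 17) = 6.739 in.
c = a/β₁ = 6.739/0.85 = 7.928 in; ε'_s = 0.003(c − d')/c = 0.0022 ≥ ε_y = 0.0021, so the compression steel yields.
M_n = (A_s − A'_s) f_y (d − a/2) + A'_s f_y (d − d') = 340.8 × (25.2 − 3.3695) + 77.4 × (25.2 − 2.2) = 7439.8 + 1780.2 = 9220.0 kip·in.

M_n ≈ 9220 kip·in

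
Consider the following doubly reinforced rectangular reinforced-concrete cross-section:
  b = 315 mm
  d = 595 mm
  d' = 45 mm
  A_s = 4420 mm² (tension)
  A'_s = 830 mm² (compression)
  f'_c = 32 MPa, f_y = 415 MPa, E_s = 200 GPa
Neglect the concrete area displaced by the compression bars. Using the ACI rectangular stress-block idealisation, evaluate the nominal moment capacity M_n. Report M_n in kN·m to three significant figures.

M_n ≈ 946 kN·m

Assume both tension and compression steel yield.
Net tension couple steel: A_s − A'_s = 3590 mm².
a = (A_s − A'_s) f_y / (0.85 f'_c b) = 1489850/(0.85 × 32 × 315) = 173.89 mm.
c = a/β₁ = 173.89/0.821 = 211.80 mm; ε'_s = 0.003(c − d')/c = 0.0024 ≥ f_y/E_s = 0.0021, so compression steel does yield.
M_n = (A_s − A'_s) f_y (d − a/2) + A'_s f_y (d − d') = [1489850 × (595 − 86.945) + 344450 × (595 − 45)] × 10⁻⁶ = 756.93 + 189.45 = 946.38 kN·m.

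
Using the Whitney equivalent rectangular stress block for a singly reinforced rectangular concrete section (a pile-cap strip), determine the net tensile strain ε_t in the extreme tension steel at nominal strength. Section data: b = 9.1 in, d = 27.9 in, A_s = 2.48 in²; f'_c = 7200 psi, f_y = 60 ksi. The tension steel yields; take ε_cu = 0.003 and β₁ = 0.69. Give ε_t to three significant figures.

a = A_s f_y/(0.85 f'_c b) = 2.672 in.
β₁ = 0.69, so c = a/β₁ = 2.672/0.69 = 3.872 in.
From the linear strain diagram with ε_cu = 0.003: ε_t = 0.003 (d − c)/c = 0.003 × (27.9 − 3.872)/3.872 = 0.0186.
Since ε_t ≥ 0.005, the section is tension-controlled.

ε_t ≈ 0.0186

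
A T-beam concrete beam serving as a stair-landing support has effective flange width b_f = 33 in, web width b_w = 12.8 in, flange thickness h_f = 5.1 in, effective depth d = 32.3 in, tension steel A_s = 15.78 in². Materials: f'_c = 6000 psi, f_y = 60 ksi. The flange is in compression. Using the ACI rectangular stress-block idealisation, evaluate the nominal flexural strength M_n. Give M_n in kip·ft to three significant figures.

Tension: T = A_s f_y = 15.78 × 60 = 946.8 kips.
Try a within the flange: a = T/(0.85 f'_c b_f) = 946.8/(0.85 × 6 × 33) = 5.626 in.
a = 5.626 > h_f = 5.1 in: the block extends into the web. Split into flange-overhang and web parts.
C_f = 0.85 f'_c (b_f − b_w) h_f = 0.85 × 6 × (33 − 12.8) × 5.1 = 525.4 kips.
Remaining web compression depth: a_w = (T − C_f)/(0.85 f'_c b_w) = (946.8 − 525.4)/(0.85 × 6 × 12.8) = 6.455 in.
M_n = C_f(d − h_f/2) + (T − C_f)(d − a_w/2) = 525.4 × (32.3 − 2.55) + 421.4 × (32.3 − 3.2275) = 15630.7 + 12251.2 = 27881.9 kip·in.
M_n = 27881.9/12 = 2323.49 kip·ft.

M_n ≈ 2320 kip·ft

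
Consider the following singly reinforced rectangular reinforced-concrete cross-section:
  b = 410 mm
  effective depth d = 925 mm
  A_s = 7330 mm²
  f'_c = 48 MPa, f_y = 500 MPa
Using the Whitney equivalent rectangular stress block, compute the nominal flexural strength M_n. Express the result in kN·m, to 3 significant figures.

T = A_s f_y = 7330 × 500 = 3665000 N = 3665 kN.
From C = T: a = T/(0.85 f'_c b) = 3665000/(0.85 × 48 × 410) = 219.09 mm.
M_n = T(d − a/2) = 3665 kN × (925 − 109.545) mm = 2988.64 kN·m.

M_n ≈ 2990 kN·m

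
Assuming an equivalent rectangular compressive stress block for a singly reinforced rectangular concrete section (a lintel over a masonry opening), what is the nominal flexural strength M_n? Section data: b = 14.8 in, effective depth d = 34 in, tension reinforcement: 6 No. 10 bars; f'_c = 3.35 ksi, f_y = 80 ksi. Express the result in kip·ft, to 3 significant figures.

A_s = 6 × 1.27 = 7.62 in².
T = A_s f_y = 7.62 × 80 = 609.6 kips.
a = T/(0.85 f'_c b) = 609.6/(0.85 × 3.35 × 14.8) = 14.465 in.
M_n = T(d − a/2) = 609.6 × (34 − 7.2325) = 16317.5 kip·in = 16317.5/12 = 1359.79 kip·ft.

M_n ≈ 1360 kip·ft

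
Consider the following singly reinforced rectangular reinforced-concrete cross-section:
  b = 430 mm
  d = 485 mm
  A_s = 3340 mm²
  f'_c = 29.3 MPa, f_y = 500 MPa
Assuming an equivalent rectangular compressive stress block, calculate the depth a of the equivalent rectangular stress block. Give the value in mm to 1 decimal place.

a ≈ 155.9 mm

T = A_s f_y = 3340 × 500 = 1670000 N = 1670 kN.
Setting C = 0.85 f'_c a b equal to T: a = 1670000/(0.85 × 29.3 × 430) = 155.9 mm.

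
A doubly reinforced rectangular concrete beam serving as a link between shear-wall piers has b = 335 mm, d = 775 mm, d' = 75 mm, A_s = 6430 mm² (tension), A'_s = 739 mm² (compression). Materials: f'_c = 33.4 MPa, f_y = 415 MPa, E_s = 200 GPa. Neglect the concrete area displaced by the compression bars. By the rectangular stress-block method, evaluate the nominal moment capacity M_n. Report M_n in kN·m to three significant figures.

M_n ≈ 1750 kN·m

Assume both tension and compression steel yield.
Net tension couple steel: A_s − A'_s = 5691 mm².
a = (A_s − A'_s) f_y / (0.85 f'_c b) = 2361765/(0.85 × 33.4 × 335) = 248.33 mm.
c = a/β₁ = 248.33/0.811 = 306.20 mm; ε'_s = 0.003(c − d')/c = 0.0023 ≥ f_y/E_s = 0.0021, so compression steel does yield.
M_n = (A_s − A'_s) f_y (d − a/2) + A'_s f_y (d − d') = [2361765 × (775 − 124.165) + 306685 × (775 − 75)] × 10⁻⁶ = 1537.12 + 214.68 = 1751.80 kN·m.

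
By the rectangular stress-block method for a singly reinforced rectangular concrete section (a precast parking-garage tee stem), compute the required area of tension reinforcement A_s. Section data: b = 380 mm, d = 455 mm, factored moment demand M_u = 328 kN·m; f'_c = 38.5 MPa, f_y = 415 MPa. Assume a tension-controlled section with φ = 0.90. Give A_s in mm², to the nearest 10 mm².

M_n = M_u/φ = 328/0.90 = 364.444 kN·m.
With M_n = 0.85 f'_c a b (d − a/2), solve the quadratic for a:
a = d − √(d² − 2M_n/(0.85 f'_c b)) = 455 − √(455² − 2 × 364.444×10⁶/(0.85 × 38.5 × 380)) = 69.76 mm.
A_s = 0.85 f'_c a b / f_y = 0.85 × 38.5 × 69.76 × 380 / 415 = 2090.4 mm².

A_s ≈ 2090 mm²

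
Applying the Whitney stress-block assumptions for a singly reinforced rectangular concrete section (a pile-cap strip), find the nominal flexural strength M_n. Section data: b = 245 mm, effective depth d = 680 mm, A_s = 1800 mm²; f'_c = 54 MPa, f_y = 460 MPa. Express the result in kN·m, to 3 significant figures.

T = A_s f_y = 1800 × 460 = 828000 N = 828 kN.
From C = T: a = T/(0.85 f'_c b) = 828000/(0.85 × 54 × 245) = 73.63 mm.
M_n = T(d − a/2) = 828 kN × (680 − 36.815) mm = 532.56 kN·m.

M_n ≈ 533 kN·m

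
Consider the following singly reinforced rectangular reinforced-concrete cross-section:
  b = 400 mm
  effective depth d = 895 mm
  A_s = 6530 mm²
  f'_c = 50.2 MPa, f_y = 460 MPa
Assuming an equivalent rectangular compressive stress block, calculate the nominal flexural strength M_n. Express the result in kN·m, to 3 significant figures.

M_n ≈ 2420 kN·m

T = A_s f_y = 6530 × 460 = 3003800 N = 3003.8 kN.
From C = T: a = T/(0.85 f'_c b) = 3003800/(0.85 × 50.2 × 400) = 175.99 mm.
M_n = T(d − a/2) = 3003.8 kN × (895 − 87.995) mm = 2424.08 kN·m.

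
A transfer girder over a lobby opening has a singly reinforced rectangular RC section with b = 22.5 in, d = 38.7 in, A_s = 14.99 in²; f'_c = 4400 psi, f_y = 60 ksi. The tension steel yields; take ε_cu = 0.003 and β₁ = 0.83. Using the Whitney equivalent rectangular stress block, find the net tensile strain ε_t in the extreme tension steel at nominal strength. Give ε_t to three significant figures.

a = A_s f_y/(0.85 f'_c b) = 10.688 in.
β₁ = 0.83, so c = a/β₁ = 10.688/0.83 = 12.877 in.
From the linear strain diagram with ε_cu = 0.003: ε_t = 0.003 (d − c)/c = 0.003 × (38.7 − 12.877)/12.877 = 0.00602.
Since ε_t ≥ 0.005, the section is tension-controlled.

ε_t ≈ 0.00602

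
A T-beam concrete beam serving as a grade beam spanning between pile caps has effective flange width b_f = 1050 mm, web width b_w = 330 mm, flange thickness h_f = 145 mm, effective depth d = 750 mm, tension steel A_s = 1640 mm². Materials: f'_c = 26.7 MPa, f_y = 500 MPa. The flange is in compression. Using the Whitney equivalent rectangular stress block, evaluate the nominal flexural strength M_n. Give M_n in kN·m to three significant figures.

M_n ≈ 601 kN·m

Tension: T = A_s f_y = 1640 × 500 = 820000 N.
Try a within the flange: a = T/(0.85 f'_c b_f) = 820000/(0.85 × 26.7 × 1050) = 34.41 mm.
Since a = 34.41 ≤ h_f = 145 mm, the stress block lies entirely in the flange; analyse as a rectangular beam of width b_f.
M_n = T(d − a/2) = 820000 × (750 − 17.205) = 600.89 × 10⁶ N·mm.
M_n = 600.89 kN·m.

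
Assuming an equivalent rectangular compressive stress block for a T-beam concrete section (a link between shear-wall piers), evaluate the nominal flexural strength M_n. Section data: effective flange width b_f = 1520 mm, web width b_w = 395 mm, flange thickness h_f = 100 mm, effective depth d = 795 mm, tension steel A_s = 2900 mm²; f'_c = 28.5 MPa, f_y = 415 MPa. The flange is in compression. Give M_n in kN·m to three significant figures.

M_n ≈ 937 kN·m

Tension: T = A_s f_y = 2900 × 415 = 1203500 N.
Try a within the flange: a = T/(0.85 f'_c b_f) = 1203500/(0.85 × 28.5 × 1520) = 32.68 mm.
Since a = 32.68 ≤ h_f = 100 mm, the stress block lies entirely in the flange; analyse as a rectangular beam of width b_f.
M_n = T(d − a/2) = 1203500 × (795 − 16.34) = 937.12 × 10⁶ N·mm.
M_n = 937.12 kN·m.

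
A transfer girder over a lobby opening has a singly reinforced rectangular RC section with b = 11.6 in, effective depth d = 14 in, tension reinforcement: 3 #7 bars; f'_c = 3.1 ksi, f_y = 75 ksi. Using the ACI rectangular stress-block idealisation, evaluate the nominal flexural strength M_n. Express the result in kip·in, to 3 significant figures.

M_n ≈ 1590 kip·in

A_s = 3 × 0.6 = 1.8 in².
T = A_s f_y = 1.8 × 75 = 135 kips.
a = T/(0.85 f'_c b) = 135/(0.85 × 3.1 × 11.6) = 4.417 in.
M_n = T(d − a/2) = 135 × (14 − 2.2085) = 1591.9 kip·in.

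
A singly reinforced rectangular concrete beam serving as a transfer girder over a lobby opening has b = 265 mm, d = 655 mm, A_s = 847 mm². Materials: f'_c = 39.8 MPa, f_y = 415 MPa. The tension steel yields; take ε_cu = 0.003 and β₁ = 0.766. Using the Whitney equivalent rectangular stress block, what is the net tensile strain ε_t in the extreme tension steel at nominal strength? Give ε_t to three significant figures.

a = A_s f_y/(0.85 f'_c b) = 39.21 mm.
β₁ = 0.766, so c = a/β₁ = 39.21/0.766 = 51.19 mm.
From the linear strain diagram with ε_cu = 0.003: ε_t = 0.003 (d − c)/c = 0.003 × (655 − 51.19)/51.19 = 0.0354.
Since ε_t ≥ 0.005, the section is tension-controlled.

ε_t ≈ 0.0354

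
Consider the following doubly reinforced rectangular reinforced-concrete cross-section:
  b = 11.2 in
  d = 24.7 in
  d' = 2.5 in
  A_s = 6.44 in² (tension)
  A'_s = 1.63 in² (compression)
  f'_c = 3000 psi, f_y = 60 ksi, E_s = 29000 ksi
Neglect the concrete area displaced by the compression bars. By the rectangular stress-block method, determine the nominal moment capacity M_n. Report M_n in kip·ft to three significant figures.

M_n ≈ 653 kip·ft

Assume both steels yield.
a = (A_s − A'_s) f_y/(0.85 f'_c b) = (6.44 − 1.63) × 60/(0.85 × 3 × 11.2) = 10.105 in.
c = a/β₁ = 10.105/0.85 = 11.888 in; ε'_s = 0.003(c − d')/c = 0.0024 ≥ ε_y = 0.0021, so the compression steel yields.
M_n = (A_s − A'_s) f_y (d − a/2) + A'_s f_y (d − d') = 288.6 × (24.7 − 5.0525) + 97.8 × (24.7 − 2.5) = 5670.3 + 2171.2 = 7841.5 kip·in = 7841.5/12 = 653.46 kip·ft.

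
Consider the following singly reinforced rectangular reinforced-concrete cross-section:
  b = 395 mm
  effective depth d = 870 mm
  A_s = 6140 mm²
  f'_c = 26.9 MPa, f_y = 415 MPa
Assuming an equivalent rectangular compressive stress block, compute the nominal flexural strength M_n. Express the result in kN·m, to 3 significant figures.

M_n ≈ 1860 kN·m

T = A_s f_y = 6140 × 415 = 2548100 N = 2548.1 kN.
From C = T: a = T/(0.85 f'_c b) = 2548100/(0.85 × 26.9 × 395) = 282.13 mm.
M_n = T(d − a/2) = 2548.1 kN × (870 − 141.065) mm = 1857.40 kN·m.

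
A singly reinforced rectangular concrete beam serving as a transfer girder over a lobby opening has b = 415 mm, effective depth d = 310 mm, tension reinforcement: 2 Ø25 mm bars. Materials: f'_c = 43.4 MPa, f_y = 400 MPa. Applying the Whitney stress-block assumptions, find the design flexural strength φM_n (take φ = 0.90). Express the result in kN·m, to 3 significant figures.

A_s = 2 × 491 = 982 mm².
T = A_s f_y = 982 × 400 = 392800 N = 392.8 kN.
From C = T: a = T/(0.85 f'_c b) = 392800/(0.85 × 43.4 × 415) = 25.66 mm.
M_n = T(d − a/2) = 392.8 kN × (310 − 12.83) mm = 116.73 kN·m.
φM_n = 0.90 × 116.73 = 105.06 kN·m.

φM_n ≈ 105 kN·m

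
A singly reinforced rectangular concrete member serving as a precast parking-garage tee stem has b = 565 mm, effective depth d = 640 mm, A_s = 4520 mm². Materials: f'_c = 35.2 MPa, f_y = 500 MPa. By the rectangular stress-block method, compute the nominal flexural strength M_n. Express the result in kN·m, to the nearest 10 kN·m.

M_n ≈ 1300 kN·m

T = A_s f_y = 4520 × 500 = 2260000 N = 2260 kN.
From C = T: a = T/(0.85 f'_c b) = 2260000/(0.85 × 35.2 × 565) = 133.69 mm.
M_n = T(d − a/2) = 2260 kN × (640 − 66.845) mm = 1295.33 kN·m.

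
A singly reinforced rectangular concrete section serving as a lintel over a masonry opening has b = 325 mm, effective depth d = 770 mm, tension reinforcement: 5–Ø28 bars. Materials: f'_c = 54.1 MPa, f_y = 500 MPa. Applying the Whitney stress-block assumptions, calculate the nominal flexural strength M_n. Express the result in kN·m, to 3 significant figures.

M_n ≈ 1110 kN·m

A_s = 5 × 616 = 3080 mm².
T = A_s f_y = 3080 × 500 = 1540000 N = 1540 kN.
From C = T: a = T/(0.85 f'_c b) = 1540000/(0.85 × 54.1 × 325) = 103.04 mm.
M_n = T(d − a/2) = 1540 kN × (770 − 51.52) mm = 1106.46 kN·m.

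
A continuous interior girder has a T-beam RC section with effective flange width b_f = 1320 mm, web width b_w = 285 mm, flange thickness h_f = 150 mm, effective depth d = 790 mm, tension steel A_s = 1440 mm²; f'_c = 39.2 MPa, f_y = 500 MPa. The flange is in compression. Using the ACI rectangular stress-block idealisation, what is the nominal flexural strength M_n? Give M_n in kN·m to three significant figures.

M_n ≈ 563 kN·m

Tension: T = A_s f_y = 1440 × 500 = 720000 N.
Try a within the flange: a = T/(0.85 f'_c b_f) = 720000/(0.85 × 39.2 × 1320) = 16.37 mm.
Since a = 16.37 ≤ h_f = 150 mm, the stress block lies entirely in the flange; analyse as a rectangular beam of width b_f.
M_n = T(d − a/2) = 720000 × (790 − 8.185) = 562.91 × 10⁶ N·mm.
M_n = 562.91 kN·m.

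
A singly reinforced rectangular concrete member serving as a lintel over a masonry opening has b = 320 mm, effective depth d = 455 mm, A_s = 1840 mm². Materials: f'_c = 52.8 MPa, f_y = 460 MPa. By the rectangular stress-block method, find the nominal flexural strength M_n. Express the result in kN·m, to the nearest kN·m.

M_n ≈ 360 kN·m

T = A_s f_y = 1840 × 460 = 846400 N = 846.4 kN.
From C = T: a = T/(0.85 f'_c b) = 846400/(0.85 × 52.8 × 320) = 58.93 mm.
M_n = T(d − a/2) = 846.4 kN × (455 − 29.465) mm = 360.17 kN·m.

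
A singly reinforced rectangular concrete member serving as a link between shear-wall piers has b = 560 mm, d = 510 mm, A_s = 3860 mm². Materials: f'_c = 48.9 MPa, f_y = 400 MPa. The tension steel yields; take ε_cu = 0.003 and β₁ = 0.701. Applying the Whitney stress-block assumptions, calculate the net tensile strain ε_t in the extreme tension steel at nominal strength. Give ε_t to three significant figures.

a = A_s f_y/(0.85 f'_c b) = 66.33 mm.
β₁ = 0.701, so c = a/β₁ = 66.33/0.701 = 94.62 mm.
From the linear strain diagram with ε_cu = 0.003: ε_t = 0.003 (d − c)/c = 0.003 × (510 − 94.62)/94.62 = 0.0132.
Since ε_t ≥ 0.005, the section is tension-controlled.

ε_t ≈ 0.0132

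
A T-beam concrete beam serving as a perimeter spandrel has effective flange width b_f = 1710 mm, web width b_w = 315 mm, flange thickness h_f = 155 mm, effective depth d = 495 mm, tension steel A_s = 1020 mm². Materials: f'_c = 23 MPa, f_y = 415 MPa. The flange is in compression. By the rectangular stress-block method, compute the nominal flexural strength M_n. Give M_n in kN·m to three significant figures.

Tension: T = A_s f_y = 1020 × 415 = 423300 N.
Try a within the flange: a = T/(0.85 f'_c b_f) = 423300/(0.85 × 23 × 1710) = 12.66 mm.
Since a = 12.66 ≤ h_f = 155 mm, the stress block lies entirely in the flange; analyse as a rectangular beam of width b_f.
M_n = T(d − a/2) = 423300 × (495 − 6.33) = 206.85 × 10⁶ N·mm.
M_n = 206.85 kN·m.

M_n ≈ 207 kN·m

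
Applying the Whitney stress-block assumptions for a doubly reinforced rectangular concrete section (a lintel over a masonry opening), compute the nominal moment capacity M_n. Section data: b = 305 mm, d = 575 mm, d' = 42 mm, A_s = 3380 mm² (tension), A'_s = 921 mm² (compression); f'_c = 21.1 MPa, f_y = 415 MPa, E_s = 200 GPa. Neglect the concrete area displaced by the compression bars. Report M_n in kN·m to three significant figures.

Assume both tension and compression steel yield.
Net tension couple steel: A_s − A'_s = 2459 mm².
a = (A_s − A'_s) f_y / (0.85 f'_c b) = 1020485/(0.85 × 21.1 × 305) = 186.55 mm.
c = a/β₁ = 186.55/0.85 = 219.47 mm; ε'_s = 0.003(c − d')/c = 0.0024 ≥ f_y/E_s = 0.0021, so compression steel does yield.
M_n = (A_s − A'_s) f_y (d − a/2) + A'_s f_y (d − d') = [1020485 × (575 − 93.275) + 382215 × (575 − 42)] × 10⁻⁶ = 491.59 + 203.72 = 695.31 kN·m.

M_n ≈ 695 kN·m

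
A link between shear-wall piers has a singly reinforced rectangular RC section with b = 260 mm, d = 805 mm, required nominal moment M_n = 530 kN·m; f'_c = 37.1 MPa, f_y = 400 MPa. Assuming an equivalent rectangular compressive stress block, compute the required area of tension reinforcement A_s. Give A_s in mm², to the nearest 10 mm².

A_s ≈ 1740 mm²

With M_n = 0.85 f'_c a b (d − a/2), solve the quadratic for a:
a = d − √(d² − 2M_n/(0.85 f'_c b)) = 805 − √(805² − 2 × 530×10⁶/(0.85 × 37.1 × 260)) = 84.76 mm.
A_s = 0.85 f'_c a b / f_y = 0.85 × 37.1 × 84.76 × 260 / 400 = 1737.4 mm².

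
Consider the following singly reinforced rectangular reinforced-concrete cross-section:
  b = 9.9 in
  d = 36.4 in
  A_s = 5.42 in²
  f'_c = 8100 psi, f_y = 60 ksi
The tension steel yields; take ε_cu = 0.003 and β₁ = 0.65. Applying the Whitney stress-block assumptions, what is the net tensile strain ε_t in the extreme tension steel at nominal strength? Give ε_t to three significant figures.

a = A_s f_y/(0.85 f'_c b) = 4.771 in.
β₁ = 0.65, so c = a/β₁ = 4.771/0.65 = 7.340 in.
From the linear strain diagram with ε_cu = 0.003: ε_t = 0.003 (d − c)/c = 0.003 × (36.4 − 7.340)/7.340 = 0.0119.
Since ε_t ≥ 0.005, the section is tension-controlled.

ε_t ≈ 0.0119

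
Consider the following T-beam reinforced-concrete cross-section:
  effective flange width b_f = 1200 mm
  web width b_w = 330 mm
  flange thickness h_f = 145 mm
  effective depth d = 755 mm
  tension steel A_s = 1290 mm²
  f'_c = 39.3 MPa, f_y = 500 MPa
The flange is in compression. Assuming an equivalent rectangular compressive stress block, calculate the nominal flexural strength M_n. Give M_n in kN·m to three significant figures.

Tension: T = A_s f_y = 1290 × 500 = 645000 N.
Try a within the flange: a = T/(0.85 f'_c b_f) = 645000/(0.85 × 39.3 × 1200) = 16.09 mm.
Since a = 16.09 ≤ h_f = 145 mm, the stress block lies entirely in the flange; analyse as a rectangular beam of width b_f.
M_n = T(d − a/2) = 645000 × (755 − 8.045) = 481.79 × 10⁶ N·mm.
M_n = 481.79 kN·m.

M_n ≈ 482 kN·m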